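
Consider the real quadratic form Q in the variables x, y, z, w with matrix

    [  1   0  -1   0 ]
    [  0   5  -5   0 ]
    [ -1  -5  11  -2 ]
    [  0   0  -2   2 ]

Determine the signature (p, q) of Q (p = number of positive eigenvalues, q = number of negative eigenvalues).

Congruent diagonalization of A (simultaneous row and column reduction) yields pivots 1, 5, 5, 6/5.
That gives 4 positive pivots.

(4, 0)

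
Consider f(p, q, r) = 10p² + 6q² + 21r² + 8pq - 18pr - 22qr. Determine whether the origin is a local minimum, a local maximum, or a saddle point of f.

local minimum

The Hessian at the origin is H = [[20, 8, -18], [8, 12, -22], [-18, -22, 42]].
Congruent diagonalization of H (simultaneous row and column reduction) yields pivots 20, 44/5, 10/11.
Counting signs: 3 positive.
H is positive definite, so the origin is a strict local minimum.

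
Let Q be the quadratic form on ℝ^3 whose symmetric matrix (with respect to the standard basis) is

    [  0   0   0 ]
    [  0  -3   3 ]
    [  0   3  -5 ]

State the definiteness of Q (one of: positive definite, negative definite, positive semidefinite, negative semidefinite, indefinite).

Congruent diagonalization of A (simultaneous row and column reduction) yields pivots 0, -3, -2.
Counting signs: 2 negative, 1 zero.
Hence Q is negative semidefinite.

negative semidefinite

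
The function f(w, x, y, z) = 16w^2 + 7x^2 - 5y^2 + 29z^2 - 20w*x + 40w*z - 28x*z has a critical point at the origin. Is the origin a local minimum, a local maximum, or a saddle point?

saddle point

The Hessian at the origin is H = [[32, -20, 0, 40], [-20, 14, 0, -28], [0, 0, -10, 0], [40, -28, 0, 58]].
Congruent diagonalization of H (simultaneous row and column reduction) yields pivots 32, 3/2, -10, 2.
That gives 3 positive, 1 negative pivots.
H is indefinite, so the origin is a saddle point.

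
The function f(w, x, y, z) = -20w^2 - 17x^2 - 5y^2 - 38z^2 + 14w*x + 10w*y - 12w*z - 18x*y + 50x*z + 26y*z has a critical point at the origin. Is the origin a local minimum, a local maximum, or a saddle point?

local maximum

The Hessian at the origin is H = [[-40, 14, 10, -12], [14, -34, -18, 50], [10, -18, -10, 26], [-12, 50, 26, -76]].
An LDLᵀ factorisation of H has diagonal entries -40, -291/10, -80/291, -1/5.
So there are 4 negative pivots.
H is negative definite, so the origin is a strict local maximum.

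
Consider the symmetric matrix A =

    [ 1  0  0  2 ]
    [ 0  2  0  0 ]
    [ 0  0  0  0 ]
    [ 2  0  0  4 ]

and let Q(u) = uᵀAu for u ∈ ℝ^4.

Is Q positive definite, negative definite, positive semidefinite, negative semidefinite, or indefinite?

Congruent diagonalization of A (simultaneous row and column reduction) yields pivots 1, 2, 0, 0.
So there are 2 positive, 2 zero pivots.
Hence Q is positive semidefinite.

positive semidefinite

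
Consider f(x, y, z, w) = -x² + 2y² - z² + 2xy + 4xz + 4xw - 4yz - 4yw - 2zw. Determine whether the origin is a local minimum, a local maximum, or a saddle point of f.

saddle point

The Hessian at the origin is H = [[-2, 2, 4, 4], [2, 4, -4, -4], [4, -4, -2, -2], [4, -4, -2, 0]].
Congruent diagonalization of H (simultaneous row and column reduction) yields pivots -2, 6, 6, 2.
So there are 3 positive, 1 negative pivots.
H is indefinite, so the origin is a saddle point.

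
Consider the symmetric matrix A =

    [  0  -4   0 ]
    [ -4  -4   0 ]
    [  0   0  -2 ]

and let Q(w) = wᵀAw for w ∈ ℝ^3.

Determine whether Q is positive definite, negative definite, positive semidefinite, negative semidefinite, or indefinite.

indefinite

A is congruent to a diagonal matrix with 1 positive, 2 negative and 0 zero entries, so Q is indefinite.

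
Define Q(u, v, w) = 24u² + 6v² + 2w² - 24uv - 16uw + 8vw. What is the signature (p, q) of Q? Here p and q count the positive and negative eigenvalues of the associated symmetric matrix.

(1, 1)

Write A = [[24, -12, -8], [-12, 6, 4], [-8, 4, 2]].
Applying the same elementary operations to the rows and columns of A produces a congruent diagonal matrix with entries 24, 0, -2/3.
That gives 1 positive, 1 negative, 1 zero pivots.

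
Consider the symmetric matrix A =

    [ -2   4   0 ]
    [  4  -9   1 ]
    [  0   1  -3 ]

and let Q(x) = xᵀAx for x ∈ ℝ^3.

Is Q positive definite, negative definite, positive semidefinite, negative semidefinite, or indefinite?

negative definite

Row-reducing A symmetrically gives the diagonal entries -2, -1, -2.
Counting signs: 3 negative.
Hence Q is negative definite.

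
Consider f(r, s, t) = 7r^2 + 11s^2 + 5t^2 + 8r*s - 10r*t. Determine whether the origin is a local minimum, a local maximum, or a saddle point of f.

local minimum

The Hessian at the origin is H = [[14, 8, -10], [8, 22, 0], [-10, 0, 10]].
Congruent diagonalization of H (simultaneous row and column reduction) yields pivots 14, 122/7, 60/61.
That gives 3 positive pivots.
H is positive definite, so the origin is a strict local minimum.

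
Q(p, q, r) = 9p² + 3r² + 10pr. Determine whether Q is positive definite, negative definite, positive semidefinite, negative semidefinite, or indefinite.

positive semidefinite

Write A = [[9, 0, 5], [0, 0, 0], [5, 0, 3]].
Row-reducing A symmetrically gives the diagonal entries 9, 0, 2/9.
So there are 2 positive, 1 zero pivots.
Hence Q is positive semidefinite.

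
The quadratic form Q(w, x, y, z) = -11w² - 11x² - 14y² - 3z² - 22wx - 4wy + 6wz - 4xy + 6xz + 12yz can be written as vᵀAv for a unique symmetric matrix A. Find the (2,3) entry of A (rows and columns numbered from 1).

The coefficient of x·y in Q is -4. For a symmetric A this equals A[2,3] + A[3,2] = 2·A[2,3].
So A[2,3] = -4/2 = -2.

-2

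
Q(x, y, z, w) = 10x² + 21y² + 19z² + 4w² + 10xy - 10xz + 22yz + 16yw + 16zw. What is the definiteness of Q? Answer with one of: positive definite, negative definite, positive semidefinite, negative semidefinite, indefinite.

Write A = [[10, 5, -5, 0], [5, 21, 11, 8], [-5, 11, 19, 8], [0, 8, 8, 4]].
Congruent diagonalization of A (simultaneous row and column reduction) yields pivots 10, 37/2, 246/37, -20/123.
Counting signs: 3 positive, 1 negative.
Hence Q is indefinite.

indefinite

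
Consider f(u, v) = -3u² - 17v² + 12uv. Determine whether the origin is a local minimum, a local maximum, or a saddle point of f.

The Hessian at the origin is H = [[-6, 12], [12, -34]].
det H = -6·-34 − (12)² = 60 > 0 and H[1,1] = -6 < 0, so H is negative definite.
Therefore the origin is a local maximum.

local maximum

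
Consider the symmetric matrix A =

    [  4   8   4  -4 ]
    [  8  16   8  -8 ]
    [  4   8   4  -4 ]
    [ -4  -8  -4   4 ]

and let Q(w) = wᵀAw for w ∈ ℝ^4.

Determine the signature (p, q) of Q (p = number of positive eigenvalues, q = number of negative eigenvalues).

Symmetric row and column elimination reduces A to a congruent diagonal form with pivots 4, 0, 0, 0.
Counting signs: 1 positive, 3 zero.

(1, 0)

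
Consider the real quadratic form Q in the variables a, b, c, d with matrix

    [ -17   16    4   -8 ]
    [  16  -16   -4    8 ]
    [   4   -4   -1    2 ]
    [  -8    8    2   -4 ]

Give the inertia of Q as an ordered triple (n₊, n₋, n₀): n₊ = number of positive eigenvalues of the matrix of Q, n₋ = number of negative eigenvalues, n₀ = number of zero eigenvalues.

(0, 2, 2)

Congruent diagonalization of A (simultaneous row and column reduction) yields pivots -17, -16/17, 0, 0.
Counting signs: 2 negative, 2 zero.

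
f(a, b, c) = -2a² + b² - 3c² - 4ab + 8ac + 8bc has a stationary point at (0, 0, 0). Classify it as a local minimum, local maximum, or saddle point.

The Hessian at the origin is H = [[-4, -4, 8], [-4, 2, 8], [8, 8, -6]].
An LDLᵀ factorisation of H has diagonal entries -4, 6, 10.
So there are 2 positive, 1 negative pivots.
H is indefinite, so the origin is a saddle point.

saddle point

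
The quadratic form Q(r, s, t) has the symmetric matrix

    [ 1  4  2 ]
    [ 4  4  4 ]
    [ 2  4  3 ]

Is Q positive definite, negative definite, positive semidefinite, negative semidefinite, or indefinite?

Applying the same elementary operations to the rows and columns of A produces a congruent diagonal matrix with entries 1, -12, 1/3.
That gives 2 positive, 1 negative pivots.
Hence Q is indefinite.

indefinite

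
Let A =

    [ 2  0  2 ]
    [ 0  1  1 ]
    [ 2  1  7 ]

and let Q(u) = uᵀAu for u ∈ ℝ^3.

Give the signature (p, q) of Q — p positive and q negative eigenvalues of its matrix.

(3, 0)

Symmetric row and column elimination reduces A to a congruent diagonal form with pivots 2, 1, 4.
So there are 3 positive pivots.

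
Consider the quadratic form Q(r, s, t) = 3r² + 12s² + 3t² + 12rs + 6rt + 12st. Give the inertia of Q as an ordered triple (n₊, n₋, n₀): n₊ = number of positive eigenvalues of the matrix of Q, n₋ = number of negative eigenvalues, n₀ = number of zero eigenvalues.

The associated matrix is A = [[3, 6, 3], [6, 12, 6], [3, 6, 3]].
Congruent diagonalization of A (simultaneous row and column reduction) yields pivots 3, 0, 0.
That gives 1 positive, 2 zero pivots.

(1, 0, 2)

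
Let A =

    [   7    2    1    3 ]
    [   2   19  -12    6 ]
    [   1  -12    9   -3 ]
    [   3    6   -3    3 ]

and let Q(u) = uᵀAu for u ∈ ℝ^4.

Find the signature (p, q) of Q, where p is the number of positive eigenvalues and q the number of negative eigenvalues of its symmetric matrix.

Applying the same elementary operations to the rows and columns of A produces a congruent diagonal matrix with entries 7, 129/7, 2/3, 12/43.
That gives 4 positive pivots.

(4, 0)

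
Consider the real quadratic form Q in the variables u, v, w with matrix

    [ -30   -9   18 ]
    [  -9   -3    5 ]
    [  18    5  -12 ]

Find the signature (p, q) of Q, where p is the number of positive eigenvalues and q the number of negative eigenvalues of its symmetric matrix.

Congruent diagonalization of A (simultaneous row and column reduction) yields pivots -30, -3/10, -2/3.
That gives 3 negative pivots.

(0, 3)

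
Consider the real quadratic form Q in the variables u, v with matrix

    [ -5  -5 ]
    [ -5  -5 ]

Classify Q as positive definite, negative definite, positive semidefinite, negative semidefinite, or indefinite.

For the 2×2 matrix [[-5, -5], [-5, -5]]: det = -5·-5 − (-5)² = 0, trace = -10.
det = 0 so one eigenvalue is zero; the form is semidefinite with the sign of the trace.

negative semidefinite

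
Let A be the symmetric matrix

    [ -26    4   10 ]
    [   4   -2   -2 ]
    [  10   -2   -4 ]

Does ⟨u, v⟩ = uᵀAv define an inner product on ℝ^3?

Applying the same elementary operations to the rows and columns of A produces a congruent diagonal matrix with entries -26, -18/13, 0.
That gives 2 negative, 1 zero pivots.
Hence Q is negative semidefinite.
⟨·,·⟩ is an inner product exactly when A is positive definite.

no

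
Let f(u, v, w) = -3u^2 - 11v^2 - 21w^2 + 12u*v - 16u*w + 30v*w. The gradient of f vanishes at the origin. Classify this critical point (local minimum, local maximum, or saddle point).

saddle point

The Hessian at the origin is H = [[-6, 12, -16], [12, -22, 30], [-16, 30, -42]].
An LDLᵀ factorisation of H has diagonal entries -6, 2, -4/3.
So there are 1 positive, 2 negative pivots.
H is indefinite, so the origin is a saddle point.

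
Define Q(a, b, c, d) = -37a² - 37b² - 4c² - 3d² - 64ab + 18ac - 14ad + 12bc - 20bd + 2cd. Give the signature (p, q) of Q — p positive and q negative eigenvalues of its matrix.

The symmetric matrix is A = [[-37, -32, 9, -7], [-32, -37, 6, -10], [9, 6, -4, 1], [-7, -10, 1, -3]].
Applying the same elementary operations to the rows and columns of A produces a congruent diagonal matrix with entries -37, -345/37, -169/115, -2/507.
Counting signs: 4 negative.

(0, 4)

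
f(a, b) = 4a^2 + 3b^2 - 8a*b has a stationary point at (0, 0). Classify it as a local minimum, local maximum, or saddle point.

saddle point

The Hessian at the origin is H = [[8, -8], [-8, 6]].
det H = 8·6 − (-8)² = -16 < 0, so H is indefinite.
Therefore the origin is a saddle point.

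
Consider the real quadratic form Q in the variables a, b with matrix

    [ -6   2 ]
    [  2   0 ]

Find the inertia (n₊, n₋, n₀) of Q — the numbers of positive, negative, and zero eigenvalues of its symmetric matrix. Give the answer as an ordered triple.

Congruent diagonalization of A (simultaneous row and column reduction) yields pivots -6, 2/3.
Counting signs: 1 positive, 1 negative.

(1, 1, 0)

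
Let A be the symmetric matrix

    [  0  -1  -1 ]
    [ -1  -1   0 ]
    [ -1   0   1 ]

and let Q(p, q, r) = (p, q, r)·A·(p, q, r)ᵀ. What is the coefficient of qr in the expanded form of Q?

The coefficient of qr is A[2,3] + A[3,2] = 2·0 = 0.

0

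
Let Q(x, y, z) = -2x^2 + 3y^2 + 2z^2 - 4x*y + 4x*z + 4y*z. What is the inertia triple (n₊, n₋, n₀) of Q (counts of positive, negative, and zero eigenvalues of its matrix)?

Write A = [[-2, -2, 2], [-2, 3, 2], [2, 2, 2]].
Congruent diagonalization of A (simultaneous row and column reduction) yields pivots -2, 5, 4.
Counting signs: 2 positive, 1 negative.

(2, 1, 0)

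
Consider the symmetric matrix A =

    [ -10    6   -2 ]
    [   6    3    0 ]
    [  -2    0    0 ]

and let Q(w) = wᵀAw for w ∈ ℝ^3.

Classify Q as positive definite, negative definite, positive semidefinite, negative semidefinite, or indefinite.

Applying the same elementary operations to the rows and columns of A produces a congruent diagonal matrix with entries -10, 33/5, 2/11.
That gives 2 positive, 1 negative pivots.
Hence Q is indefinite.

indefinite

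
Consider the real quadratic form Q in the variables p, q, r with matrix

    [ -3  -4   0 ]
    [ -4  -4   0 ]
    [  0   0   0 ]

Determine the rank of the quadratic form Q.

2

Row-reducing A symmetrically gives the diagonal entries -3, 4/3, 0.
That gives 1 positive, 1 negative, 1 zero pivots.
The rank is the number of nonzero pivots: 2.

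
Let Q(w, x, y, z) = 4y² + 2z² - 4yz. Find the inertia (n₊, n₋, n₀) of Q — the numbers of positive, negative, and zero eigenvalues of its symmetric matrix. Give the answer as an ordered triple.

(2, 0, 2)

The associated matrix is A = [[0, 0, 0, 0], [0, 0, 0, 0], [0, 0, 4, -2], [0, 0, -2, 2]].
Row-reducing A symmetrically gives the diagonal entries 0, 0, 4, 1.
So there are 2 positive, 2 zero pivots.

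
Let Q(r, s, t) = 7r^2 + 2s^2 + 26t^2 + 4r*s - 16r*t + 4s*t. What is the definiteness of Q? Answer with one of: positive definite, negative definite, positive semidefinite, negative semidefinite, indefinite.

positive definite

The associated matrix is A = [[7, 2, -8], [2, 2, 2], [-8, 2, 26]].
Applying the same elementary operations to the rows and columns of A produces a congruent diagonal matrix with entries 7, 10/7, 4.
Counting signs: 3 positive.
Hence Q is positive definite.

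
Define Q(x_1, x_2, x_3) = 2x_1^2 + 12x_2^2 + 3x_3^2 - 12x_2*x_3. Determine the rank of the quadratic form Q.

2

The associated matrix is A = [[2, 0, 0], [0, 12, -6], [0, -6, 3]].
Applying the same elementary operations to the rows and columns of A produces a congruent diagonal matrix with entries 2, 12, 0.
Counting signs: 2 positive, 1 zero.
The rank is the number of nonzero pivots: 2.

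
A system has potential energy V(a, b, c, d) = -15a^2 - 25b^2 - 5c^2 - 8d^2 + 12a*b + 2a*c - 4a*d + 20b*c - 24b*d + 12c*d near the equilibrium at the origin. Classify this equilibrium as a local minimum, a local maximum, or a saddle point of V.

The Hessian at the origin is H = [[-30, 12, 2, -4], [12, -50, 20, -24], [2, 20, -10, 12], [-4, -24, 12, -16]].
Applying the same elementary operations to the rows and columns of H produces a congruent diagonal matrix with entries -30, -226/5, -100/339, -24/25.
That gives 4 negative pivots.
H is negative definite, so the origin is a strict local maximum.

local maximum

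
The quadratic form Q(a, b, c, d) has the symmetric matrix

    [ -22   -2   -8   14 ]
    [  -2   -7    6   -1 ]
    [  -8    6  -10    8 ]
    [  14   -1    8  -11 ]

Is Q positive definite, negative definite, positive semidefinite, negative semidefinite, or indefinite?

negative definite

Symmetric row and column elimination reduces A to a congruent diagonal form with pivots -22, -75/11, -34/75, -6/17.
So there are 4 negative pivots.
Hence Q is negative definite.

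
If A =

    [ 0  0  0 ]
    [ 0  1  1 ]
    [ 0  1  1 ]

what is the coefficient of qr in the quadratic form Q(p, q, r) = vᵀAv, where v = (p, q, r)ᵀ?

2

The coefficient of qr is A[2,3] + A[3,2] = 2·1 = 2.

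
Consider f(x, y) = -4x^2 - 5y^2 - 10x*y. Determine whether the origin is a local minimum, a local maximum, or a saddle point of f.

The Hessian at the origin is H = [[-8, -10], [-10, -10]].
det H = -8·-10 − (-10)² = -20 < 0, so H is indefinite.
Therefore the origin is a saddle point.

saddle point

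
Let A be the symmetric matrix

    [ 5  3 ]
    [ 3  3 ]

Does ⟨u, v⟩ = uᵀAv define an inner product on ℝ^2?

For the 2×2 matrix [[5, 3], [3, 3]]: det = 5·3 − (3)² = 6, trace = 8.
det > 0 so both eigenvalues share the sign of the trace; trace = 8 > 0 ⇒ both positive.
⟨·,·⟩ is an inner product exactly when A is positive definite.

yes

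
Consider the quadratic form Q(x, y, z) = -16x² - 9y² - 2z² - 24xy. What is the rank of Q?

The symmetric matrix is A = [[-16, -12, 0], [-12, -9, 0], [0, 0, -2]].
Row-reducing A symmetrically gives the diagonal entries -16, 0, -2.
Counting signs: 2 negative, 1 zero.
The rank is the number of nonzero pivots: 2.

2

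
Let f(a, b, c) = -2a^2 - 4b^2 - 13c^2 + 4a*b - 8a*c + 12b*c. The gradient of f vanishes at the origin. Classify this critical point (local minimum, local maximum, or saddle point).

The Hessian at the origin is H = [[-4, 4, -8], [4, -8, 12], [-8, 12, -26]].
Congruent diagonalization of H (simultaneous row and column reduction) yields pivots -4, -4, -6.
That gives 3 negative pivots.
H is negative definite, so the origin is a strict local maximum.

local maximum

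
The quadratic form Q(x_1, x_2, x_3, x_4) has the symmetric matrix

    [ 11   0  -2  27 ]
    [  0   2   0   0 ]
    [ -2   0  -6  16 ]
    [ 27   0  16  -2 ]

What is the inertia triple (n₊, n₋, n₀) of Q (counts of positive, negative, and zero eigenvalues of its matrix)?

Symmetric row and column elimination reduces A to a congruent diagonal form with pivots 11, 2, -70/11, 3/7.
So there are 3 positive, 1 negative pivots.

(3, 1, 0)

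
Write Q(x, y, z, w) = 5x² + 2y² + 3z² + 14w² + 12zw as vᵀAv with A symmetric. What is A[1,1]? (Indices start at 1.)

5

The coefficient of x² in Q is 5, and that is exactly A[1,1].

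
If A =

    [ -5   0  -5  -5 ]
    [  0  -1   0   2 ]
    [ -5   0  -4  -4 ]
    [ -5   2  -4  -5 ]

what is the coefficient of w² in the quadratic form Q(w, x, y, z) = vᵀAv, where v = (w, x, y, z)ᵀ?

The coefficient of w² is the diagonal entry A[1,1] = -5.

-5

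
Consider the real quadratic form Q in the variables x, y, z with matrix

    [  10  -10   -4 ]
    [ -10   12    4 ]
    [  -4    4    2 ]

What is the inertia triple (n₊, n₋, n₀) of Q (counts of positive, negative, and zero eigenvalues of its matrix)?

Applying the same elementary operations to the rows and columns of A produces a congruent diagonal matrix with entries 10, 2, 2/5.
Counting signs: 3 positive.

(3, 0, 0)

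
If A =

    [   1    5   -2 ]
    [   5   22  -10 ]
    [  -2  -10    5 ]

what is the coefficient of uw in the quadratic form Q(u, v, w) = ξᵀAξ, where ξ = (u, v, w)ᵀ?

-4

The coefficient of uw is A[1,3] + A[3,1] = 2·(-2) = -4.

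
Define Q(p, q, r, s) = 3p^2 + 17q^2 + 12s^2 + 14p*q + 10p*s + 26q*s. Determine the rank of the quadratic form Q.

3

The associated matrix is A = [[3, 7, 0, 5], [7, 17, 0, 13], [0, 0, 0, 0], [5, 13, 0, 12]].
Applying the same elementary operations to the rows and columns of A produces a congruent diagonal matrix with entries 3, 2/3, 0, 1.
Counting signs: 3 positive, 1 zero.
The rank is the number of nonzero pivots: 3.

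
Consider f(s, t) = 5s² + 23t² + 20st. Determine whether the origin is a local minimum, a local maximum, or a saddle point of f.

The Hessian at the origin is H = [[10, 20], [20, 46]].
det H = 10·46 − (20)² = 60 > 0 and H[1,1] = 10 > 0, so H is positive definite.
Therefore the origin is a local minimum.

local minimum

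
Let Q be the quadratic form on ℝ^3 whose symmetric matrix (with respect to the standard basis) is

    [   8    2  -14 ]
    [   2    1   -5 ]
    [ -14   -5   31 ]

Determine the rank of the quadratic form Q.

3

An LDLᵀ factorisation of A has diagonal entries 8, 1/2, 2.
Counting signs: 3 positive.
The rank is the number of nonzero pivots: 3.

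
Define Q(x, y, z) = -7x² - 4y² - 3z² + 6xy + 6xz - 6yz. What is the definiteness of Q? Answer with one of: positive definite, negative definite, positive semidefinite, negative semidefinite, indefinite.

negative definite

The symmetric matrix of Q is A = [[-7, 3, 3], [3, -4, -3], [3, -3, -3]].
Leading principal minors: Δ_1 = -7, Δ_2 = 19, Δ_3 = -12.
The signs alternate starting with Δ_1 < 0, so by Sylvester's criterion Q is negative definite.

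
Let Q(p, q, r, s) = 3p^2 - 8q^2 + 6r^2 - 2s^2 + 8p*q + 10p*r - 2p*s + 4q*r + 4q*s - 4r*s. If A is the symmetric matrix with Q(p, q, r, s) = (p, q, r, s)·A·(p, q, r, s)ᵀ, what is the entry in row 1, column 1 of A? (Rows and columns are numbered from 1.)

The coefficient of p^2 in Q is 3, and that is exactly A[1,1].

3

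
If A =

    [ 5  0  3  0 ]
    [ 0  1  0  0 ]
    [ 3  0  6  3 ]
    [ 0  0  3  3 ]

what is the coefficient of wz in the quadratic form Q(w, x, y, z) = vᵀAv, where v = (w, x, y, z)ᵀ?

0

The coefficient of wz is A[1,4] + A[4,1] = 2·0 = 0.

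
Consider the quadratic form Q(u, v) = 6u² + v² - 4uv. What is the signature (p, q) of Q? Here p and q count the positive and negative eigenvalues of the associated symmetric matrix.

The symmetric matrix is A = [[6, -2], [-2, 1]].
An LDLᵀ factorisation of A has diagonal entries 6, 1/3.
So there are 2 positive pivots.

(2, 0)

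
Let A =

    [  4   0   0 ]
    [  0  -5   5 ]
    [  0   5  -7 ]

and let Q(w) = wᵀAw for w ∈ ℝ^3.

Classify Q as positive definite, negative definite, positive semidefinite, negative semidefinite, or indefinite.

Congruent diagonalization of A (simultaneous row and column reduction) yields pivots 4, -5, -2.
So there are 1 positive, 2 negative pivots.
Hence Q is indefinite.

indefinite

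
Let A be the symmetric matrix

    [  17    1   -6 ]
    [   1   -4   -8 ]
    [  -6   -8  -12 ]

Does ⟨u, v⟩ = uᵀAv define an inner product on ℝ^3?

Congruent diagonalization of A (simultaneous row and column reduction) yields pivots 17, -69/17, 20/69.
So there are 2 positive, 1 negative pivots.
Hence Q is indefinite.
⟨·,·⟩ is an inner product exactly when A is positive definite.

no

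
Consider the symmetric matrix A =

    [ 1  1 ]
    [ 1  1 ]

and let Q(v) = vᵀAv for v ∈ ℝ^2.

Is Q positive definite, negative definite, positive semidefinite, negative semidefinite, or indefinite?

Congruent diagonalization of A (simultaneous row and column reduction) yields pivots 1, 0.
That gives 1 positive, 1 zero pivots.
Hence Q is positive semidefinite.

positive semidefinite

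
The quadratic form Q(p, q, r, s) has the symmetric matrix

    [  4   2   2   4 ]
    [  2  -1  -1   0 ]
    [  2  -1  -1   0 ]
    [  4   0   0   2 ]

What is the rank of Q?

2

Row-reducing A symmetrically gives the diagonal entries 4, -2, 0, 0.
Counting signs: 1 positive, 1 negative, 2 zero.
The rank is the number of nonzero pivots: 2.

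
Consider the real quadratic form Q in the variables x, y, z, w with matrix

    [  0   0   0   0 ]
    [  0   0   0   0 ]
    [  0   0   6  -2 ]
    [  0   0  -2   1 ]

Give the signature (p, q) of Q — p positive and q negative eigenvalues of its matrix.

(2, 0)

Applying the same elementary operations to the rows and columns of A produces a congruent diagonal matrix with entries 0, 0, 6, 1/3.
So there are 2 positive, 2 zero pivots.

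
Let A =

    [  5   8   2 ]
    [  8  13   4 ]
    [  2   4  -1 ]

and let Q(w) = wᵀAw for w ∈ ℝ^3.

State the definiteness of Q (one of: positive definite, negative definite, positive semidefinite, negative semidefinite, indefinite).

Symmetric row and column elimination reduces A to a congruent diagonal form with pivots 5, 1/5, -5.
That gives 2 positive, 1 negative pivots.
Hence Q is indefinite.

indefinite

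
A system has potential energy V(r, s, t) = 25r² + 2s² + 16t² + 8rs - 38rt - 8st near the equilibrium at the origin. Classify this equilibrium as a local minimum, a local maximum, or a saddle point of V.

The Hessian at the origin is H = [[50, 8, -38], [8, 4, -8], [-38, -8, 32]].
An LDLᵀ factorisation of H has diagonal entries 50, 68/25, 30/17.
That gives 3 positive pivots.
H is positive definite, so the origin is a strict local minimum.

local minimum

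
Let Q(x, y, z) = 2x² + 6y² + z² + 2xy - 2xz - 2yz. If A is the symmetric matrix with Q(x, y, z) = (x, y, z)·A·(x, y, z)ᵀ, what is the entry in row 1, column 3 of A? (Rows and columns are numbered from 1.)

The coefficient of x·z in Q is -2. For a symmetric A this equals A[1,3] + A[3,1] = 2·A[1,3].
So A[1,3] = -2/2 = -1.

-1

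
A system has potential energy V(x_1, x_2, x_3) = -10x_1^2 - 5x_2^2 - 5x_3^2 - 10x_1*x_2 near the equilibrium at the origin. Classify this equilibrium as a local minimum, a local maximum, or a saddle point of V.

The Hessian at the origin is H = [[-20, -10, 0], [-10, -10, 0], [0, 0, -10]].
Row-reducing H symmetrically gives the diagonal entries -20, -5, -10.
Counting signs: 3 negative.
H is negative definite, so the origin is a strict local maximum.

local maximum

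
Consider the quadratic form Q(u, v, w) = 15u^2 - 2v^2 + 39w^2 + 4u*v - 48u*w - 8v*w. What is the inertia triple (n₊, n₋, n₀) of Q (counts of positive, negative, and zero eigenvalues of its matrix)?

Write A = [[15, 2, -24], [2, -2, -4], [-24, -4, 39]].
Symmetric row and column elimination reduces A to a congruent diagonal form with pivots 15, -34/15, 15/17.
So there are 2 positive, 1 negative pivots.

(2, 1, 0)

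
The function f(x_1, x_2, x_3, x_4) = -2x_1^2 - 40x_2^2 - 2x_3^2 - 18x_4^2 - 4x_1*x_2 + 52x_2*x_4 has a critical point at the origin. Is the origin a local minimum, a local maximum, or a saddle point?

local maximum

The Hessian at the origin is H = [[-4, -4, 0, 0], [-4, -80, 0, 52], [0, 0, -4, 0], [0, 52, 0, -36]].
Symmetric row and column elimination reduces H to a congruent diagonal form with pivots -4, -76, -4, -8/19.
So there are 4 negative pivots.
H is negative definite, so the origin is a strict local maximum.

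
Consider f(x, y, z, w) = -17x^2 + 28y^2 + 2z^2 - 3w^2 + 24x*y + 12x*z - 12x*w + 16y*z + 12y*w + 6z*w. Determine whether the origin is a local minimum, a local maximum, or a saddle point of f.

saddle point

The Hessian at the origin is H = [[-34, 24, 12, -12], [24, 56, 16, 12], [12, 16, 4, 6], [-12, 12, 6, -6]].
An LDLᵀ factorisation of H has diagonal entries -34, 1240/17, 4/155, -15.
Counting signs: 2 positive, 2 negative.
H is indefinite, so the origin is a saddle point.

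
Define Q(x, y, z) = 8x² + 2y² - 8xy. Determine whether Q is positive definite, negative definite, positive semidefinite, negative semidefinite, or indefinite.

The symmetric matrix is A = [[8, -4, 0], [-4, 2, 0], [0, 0, 0]].
Symmetric row and column elimination reduces A to a congruent diagonal form with pivots 8, 0, 0.
So there are 1 positive, 2 zero pivots.
Hence Q is positive semidefinite.

positive semidefinite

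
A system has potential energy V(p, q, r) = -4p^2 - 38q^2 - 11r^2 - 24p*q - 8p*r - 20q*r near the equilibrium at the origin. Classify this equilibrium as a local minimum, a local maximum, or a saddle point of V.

local maximum

The Hessian at the origin is H = [[-8, -24, -8], [-24, -76, -20], [-8, -20, -22]].
Applying the same elementary operations to the rows and columns of H produces a congruent diagonal matrix with entries -8, -4, -10.
That gives 3 negative pivots.
H is negative definite, so the origin is a strict local maximum.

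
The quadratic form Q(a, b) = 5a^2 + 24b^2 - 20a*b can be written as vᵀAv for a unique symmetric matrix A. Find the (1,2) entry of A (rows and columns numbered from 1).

-10

The coefficient of a·b in Q is -20. For a symmetric A this equals A[1,2] + A[2,1] = 2·A[1,2].
So A[1,2] = -20/2 = -10.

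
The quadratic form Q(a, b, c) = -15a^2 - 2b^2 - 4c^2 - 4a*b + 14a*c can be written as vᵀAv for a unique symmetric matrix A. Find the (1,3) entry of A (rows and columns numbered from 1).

7

The coefficient of a·c in Q is 14. For a symmetric A this equals A[1,3] + A[3,1] = 2·A[1,3].
So A[1,3] = 14/2 = 7.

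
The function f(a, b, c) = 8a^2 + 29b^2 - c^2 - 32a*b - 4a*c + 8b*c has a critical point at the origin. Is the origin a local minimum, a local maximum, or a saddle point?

The Hessian at the origin is H = [[16, -32, -4], [-32, 58, 8], [-4, 8, -2]].
Congruent diagonalization of H (simultaneous row and column reduction) yields pivots 16, -6, -3.
So there are 1 positive, 2 negative pivots.
H is indefinite, so the origin is a saddle point.

saddle point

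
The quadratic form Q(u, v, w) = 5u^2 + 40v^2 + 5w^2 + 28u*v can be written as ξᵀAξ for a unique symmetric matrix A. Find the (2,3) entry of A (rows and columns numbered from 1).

The coefficient of v·w in Q is 0. For a symmetric A this equals A[2,3] + A[3,2] = 2·A[2,3].
So A[2,3] = 0/2 = 0.

0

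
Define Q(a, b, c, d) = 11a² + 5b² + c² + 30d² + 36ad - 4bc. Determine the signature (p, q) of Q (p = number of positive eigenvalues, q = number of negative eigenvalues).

(4, 0)

Write A = [[11, 0, 0, 18], [0, 5, -2, 0], [0, -2, 1, 0], [18, 0, 0, 30]].
Congruent diagonalization of A (simultaneous row and column reduction) yields pivots 11, 5, 1/5, 6/11.
So there are 4 positive pivots.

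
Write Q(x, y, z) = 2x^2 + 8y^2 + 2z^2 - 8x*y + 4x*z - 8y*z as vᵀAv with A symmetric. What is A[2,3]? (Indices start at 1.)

The coefficient of y·z in Q is -8. For a symmetric A this equals A[2,3] + A[3,2] = 2·A[2,3].
So A[2,3] = -8/2 = -4.

-4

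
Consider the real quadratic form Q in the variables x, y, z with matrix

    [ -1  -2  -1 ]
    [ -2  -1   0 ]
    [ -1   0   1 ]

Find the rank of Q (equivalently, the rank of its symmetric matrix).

An LDLᵀ factorisation of A has diagonal entries -1, 3, 2/3.
That gives 2 positive, 1 negative pivots.
The rank is the number of nonzero pivots: 3.

3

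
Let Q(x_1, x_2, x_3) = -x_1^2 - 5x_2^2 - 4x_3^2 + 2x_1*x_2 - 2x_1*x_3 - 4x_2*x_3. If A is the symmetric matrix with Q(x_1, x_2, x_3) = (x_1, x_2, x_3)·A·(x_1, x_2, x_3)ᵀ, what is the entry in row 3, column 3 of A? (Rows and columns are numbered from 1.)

The coefficient of x_3^2 in Q is -4, and that is exactly A[3,3].

-4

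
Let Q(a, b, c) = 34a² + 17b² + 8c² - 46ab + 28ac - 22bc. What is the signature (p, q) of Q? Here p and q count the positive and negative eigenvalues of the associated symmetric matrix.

(3, 0)

The associated matrix is A = [[34, -23, 14], [-23, 17, -11], [14, -11, 8]].
Symmetric row and column elimination reduces A to a congruent diagonal form with pivots 34, 49/34, 30/49.
So there are 3 positive pivots.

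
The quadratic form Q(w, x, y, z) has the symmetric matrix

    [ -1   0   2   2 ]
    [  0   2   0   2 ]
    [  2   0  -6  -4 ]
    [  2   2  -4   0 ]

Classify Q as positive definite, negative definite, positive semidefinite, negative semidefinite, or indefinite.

indefinite

Symmetric row and column elimination reduces A to a congruent diagonal form with pivots -1, 2, -2, 2.
So there are 2 positive, 2 negative pivots.
Hence Q is indefinite.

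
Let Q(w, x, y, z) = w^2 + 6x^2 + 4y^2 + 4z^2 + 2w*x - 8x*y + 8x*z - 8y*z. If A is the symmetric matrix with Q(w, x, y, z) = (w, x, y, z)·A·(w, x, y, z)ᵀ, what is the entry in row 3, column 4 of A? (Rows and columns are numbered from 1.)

The coefficient of y·z in Q is -8. For a symmetric A this equals A[3,4] + A[4,3] = 2·A[3,4].
So A[3,4] = -8/2 = -4.

-4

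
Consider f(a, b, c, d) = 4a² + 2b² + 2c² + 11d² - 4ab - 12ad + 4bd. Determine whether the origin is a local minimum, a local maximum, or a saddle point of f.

local minimum

The Hessian at the origin is H = [[8, -4, 0, -12], [-4, 4, 0, 4], [0, 0, 4, 0], [-12, 4, 0, 22]].
Applying the same elementary operations to the rows and columns of H produces a congruent diagonal matrix with entries 8, 2, 4, 2.
So there are 4 positive pivots.
H is positive definite, so the origin is a strict local minimum.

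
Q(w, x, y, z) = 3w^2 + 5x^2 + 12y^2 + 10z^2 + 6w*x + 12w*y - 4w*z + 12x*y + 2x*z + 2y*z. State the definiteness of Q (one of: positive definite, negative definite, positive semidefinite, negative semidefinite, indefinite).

indefinite

The symmetric matrix is A = [[3, 3, 6, -2], [3, 5, 6, 1], [6, 6, 12, 1], [-2, 1, 1, 10]].
A is congruent to a diagonal matrix with 3 positive, 1 negative and 0 zero entries, so Q is indefinite.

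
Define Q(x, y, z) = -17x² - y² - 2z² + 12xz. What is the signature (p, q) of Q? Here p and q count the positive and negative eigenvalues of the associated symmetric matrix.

Write A = [[-17, 0, 6], [0, -1, 0], [6, 0, -2]].
Symmetric row and column elimination reduces A to a congruent diagonal form with pivots -17, -1, 2/17.
That gives 1 positive, 2 negative pivots.

(1, 2)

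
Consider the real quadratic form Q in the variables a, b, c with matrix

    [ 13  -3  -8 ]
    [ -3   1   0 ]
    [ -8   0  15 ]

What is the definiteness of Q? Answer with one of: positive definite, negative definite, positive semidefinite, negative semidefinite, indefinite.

Symmetric row and column elimination reduces A to a congruent diagonal form with pivots 13, 4/13, -1.
Counting signs: 2 positive, 1 negative.
Hence Q is indefinite.

indefinite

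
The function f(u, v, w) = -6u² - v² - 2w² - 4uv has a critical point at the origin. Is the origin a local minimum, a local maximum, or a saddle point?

local maximum

The Hessian at the origin is H = [[-12, -4, 0], [-4, -2, 0], [0, 0, -4]].
Symmetric row and column elimination reduces H to a congruent diagonal form with pivots -12, -2/3, -4.
So there are 3 negative pivots.
H is negative definite, so the origin is a strict local maximum.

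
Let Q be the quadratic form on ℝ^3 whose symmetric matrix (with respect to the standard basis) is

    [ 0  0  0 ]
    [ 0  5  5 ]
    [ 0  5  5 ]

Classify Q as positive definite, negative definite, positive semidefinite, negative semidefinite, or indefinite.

positive semidefinite

Symmetric row and column elimination reduces A to a congruent diagonal form with pivots 0, 5, 0.
Counting signs: 1 positive, 2 zero.
Hence Q is positive semidefinite.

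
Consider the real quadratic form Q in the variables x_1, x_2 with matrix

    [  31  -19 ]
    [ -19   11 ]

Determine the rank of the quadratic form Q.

An LDLᵀ factorisation of A has diagonal entries 31, -20/31.
Counting signs: 1 positive, 1 negative.
The rank is the number of nonzero pivots: 2.

2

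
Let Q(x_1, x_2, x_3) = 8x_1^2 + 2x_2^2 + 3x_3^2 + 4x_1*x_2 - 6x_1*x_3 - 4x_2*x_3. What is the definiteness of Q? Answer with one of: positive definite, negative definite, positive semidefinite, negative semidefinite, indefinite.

positive definite

The symmetric matrix is A = [[8, 2, -3], [2, 2, -2], [-3, -2, 3]].
Congruent diagonalization of A (simultaneous row and column reduction) yields pivots 8, 3/2, 5/6.
Counting signs: 3 positive.
Hence Q is positive definite.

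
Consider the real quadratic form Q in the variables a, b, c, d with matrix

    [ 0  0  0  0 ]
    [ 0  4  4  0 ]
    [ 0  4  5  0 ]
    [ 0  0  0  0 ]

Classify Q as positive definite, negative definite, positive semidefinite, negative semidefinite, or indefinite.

Symmetric row and column elimination reduces A to a congruent diagonal form with pivots 0, 4, 1, 0.
That gives 2 positive, 2 zero pivots.
Hence Q is positive semidefinite.

positive semidefinite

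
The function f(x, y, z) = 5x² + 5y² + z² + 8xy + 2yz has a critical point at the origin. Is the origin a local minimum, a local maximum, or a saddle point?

The Hessian at the origin is H = [[10, 8, 0], [8, 10, 2], [0, 2, 2]].
Applying the same elementary operations to the rows and columns of H produces a congruent diagonal matrix with entries 10, 18/5, 8/9.
That gives 3 positive pivots.
H is positive definite, so the origin is a strict local minimum.

local minimum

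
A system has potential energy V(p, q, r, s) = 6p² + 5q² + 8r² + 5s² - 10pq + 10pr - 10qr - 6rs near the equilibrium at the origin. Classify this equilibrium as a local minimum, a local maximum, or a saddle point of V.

local minimum

The Hessian at the origin is H = [[12, -10, 10, 0], [-10, 10, -10, 0], [10, -10, 16, -6], [0, 0, -6, 10]].
Congruent diagonalization of H (simultaneous row and column reduction) yields pivots 12, 5/3, 6, 4.
Counting signs: 4 positive.
H is positive definite, so the origin is a strict local minimum.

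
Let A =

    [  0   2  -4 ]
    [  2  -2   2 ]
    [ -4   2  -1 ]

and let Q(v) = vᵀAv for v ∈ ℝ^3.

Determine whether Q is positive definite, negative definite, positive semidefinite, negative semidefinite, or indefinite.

indefinite

A is congruent to a diagonal matrix with 1 positive, 2 negative and 0 zero entries, so Q is indefinite.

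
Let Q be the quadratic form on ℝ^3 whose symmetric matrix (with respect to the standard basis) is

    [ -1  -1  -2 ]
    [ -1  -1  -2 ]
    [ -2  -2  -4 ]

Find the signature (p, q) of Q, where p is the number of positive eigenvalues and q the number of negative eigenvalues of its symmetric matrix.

(0, 1)

Congruent diagonalization of A (simultaneous row and column reduction) yields pivots -1, 0, 0.
That gives 1 negative, 2 zero pivots.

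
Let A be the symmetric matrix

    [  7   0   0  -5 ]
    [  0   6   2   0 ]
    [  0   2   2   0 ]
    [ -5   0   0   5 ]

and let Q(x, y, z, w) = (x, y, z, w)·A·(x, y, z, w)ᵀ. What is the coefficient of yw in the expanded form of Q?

The coefficient of yw is A[2,4] + A[4,2] = 2·0 = 0.

0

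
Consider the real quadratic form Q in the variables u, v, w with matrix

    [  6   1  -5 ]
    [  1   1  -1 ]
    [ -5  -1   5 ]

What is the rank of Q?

3

Symmetric row and column elimination reduces A to a congruent diagonal form with pivots 6, 5/6, 4/5.
Counting signs: 3 positive.
The rank is the number of nonzero pivots: 3.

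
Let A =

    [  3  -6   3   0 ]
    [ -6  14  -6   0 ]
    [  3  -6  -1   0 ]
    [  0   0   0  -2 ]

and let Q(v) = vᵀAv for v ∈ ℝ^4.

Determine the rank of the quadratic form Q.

Row-reducing A symmetrically gives the diagonal entries 3, 2, -4, -2.
That gives 2 positive, 2 negative pivots.
The rank is the number of nonzero pivots: 4.

4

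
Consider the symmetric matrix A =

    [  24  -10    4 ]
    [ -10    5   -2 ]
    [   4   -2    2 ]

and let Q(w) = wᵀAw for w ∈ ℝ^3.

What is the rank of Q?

An LDLᵀ factorisation of A has diagonal entries 24, 5/6, 6/5.
So there are 3 positive pivots.
The rank is the number of nonzero pivots: 3.

3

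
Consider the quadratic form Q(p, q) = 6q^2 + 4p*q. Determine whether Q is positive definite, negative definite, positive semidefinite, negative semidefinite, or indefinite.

indefinite

The symmetric matrix of Q is [[0, 2], [2, 6]].
For the 2×2 matrix [[0, 2], [2, 6]]: det = 0·6 − (2)² = -4, trace = 6.
det < 0 so the eigenvalues have opposite signs; the form is indefinite.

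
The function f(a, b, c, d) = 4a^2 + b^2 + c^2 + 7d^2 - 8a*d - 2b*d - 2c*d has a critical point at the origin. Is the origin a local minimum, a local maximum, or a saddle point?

local minimum

The Hessian at the origin is H = [[8, 0, 0, -8], [0, 2, 0, -2], [0, 0, 2, -2], [-8, -2, -2, 14]].
An LDLᵀ factorisation of H has diagonal entries 8, 2, 2, 2.
Counting signs: 4 positive.
H is positive definite, so the origin is a strict local minimum.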